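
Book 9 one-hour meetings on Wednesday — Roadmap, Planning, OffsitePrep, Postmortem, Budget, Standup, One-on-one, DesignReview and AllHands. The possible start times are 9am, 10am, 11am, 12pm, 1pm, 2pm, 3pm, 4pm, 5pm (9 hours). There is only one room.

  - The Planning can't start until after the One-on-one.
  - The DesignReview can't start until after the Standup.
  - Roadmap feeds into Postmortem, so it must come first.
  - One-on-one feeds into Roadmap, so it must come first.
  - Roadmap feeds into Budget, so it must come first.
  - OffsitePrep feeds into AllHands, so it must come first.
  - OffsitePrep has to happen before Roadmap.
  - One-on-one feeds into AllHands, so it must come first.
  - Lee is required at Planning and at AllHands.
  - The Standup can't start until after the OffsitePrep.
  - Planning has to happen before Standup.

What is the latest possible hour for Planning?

3pm

Precedence pushes Planning to at least 10am; downstream work caps Planning at 3pm.
Planning at 3pm is achievable: Roadmap -> 11am; AllHands -> 12pm; Postmortem -> 1pm; Standup -> 4pm; DesignReview -> 5pm; OffsitePrep -> 9am; Planning -> 3pm; Budget -> 2pm; One-on-one -> 10am.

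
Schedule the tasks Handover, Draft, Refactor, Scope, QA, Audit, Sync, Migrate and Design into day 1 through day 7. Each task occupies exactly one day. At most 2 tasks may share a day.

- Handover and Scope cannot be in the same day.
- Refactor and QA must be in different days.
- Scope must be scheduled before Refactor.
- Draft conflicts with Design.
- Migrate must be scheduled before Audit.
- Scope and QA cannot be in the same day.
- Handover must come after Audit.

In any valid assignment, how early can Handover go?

Precedence pushes Handover to at least day 3.
Handover at day 3 is achievable: Sync in day 4; QA in day 4; Refactor in day 2; Handover in day 3; Design in day 5; Migrate in day 1; Scope in day 1; Draft in day 3; Audit in day 2.

day 3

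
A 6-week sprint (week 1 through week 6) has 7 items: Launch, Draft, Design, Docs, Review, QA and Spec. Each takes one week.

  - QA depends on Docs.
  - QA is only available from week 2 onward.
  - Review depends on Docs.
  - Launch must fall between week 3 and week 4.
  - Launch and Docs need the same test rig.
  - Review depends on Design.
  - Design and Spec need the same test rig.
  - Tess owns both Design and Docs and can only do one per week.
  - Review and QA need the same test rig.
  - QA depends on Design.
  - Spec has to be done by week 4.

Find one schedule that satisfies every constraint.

QA=week 3; Launch=week 3; Docs=week 1; Draft=week 1; Spec=week 1; Review=week 4; Design=week 2

Checking: Design(week 2) before Review(week 4); Docs(week 1) before QA(week 3); Docs(week 1) before Review(week 4); Design(week 2) before QA(week 3); Launch(week 3) != Docs(week 1); Design(week 2) != Docs(week 1); Design(week 2) != Spec(week 1); Review(week 4) != QA(week 3); QA=week 3 in [week 2,week 6]; Launch=week 3 in [week 3,week 4]; Spec=week 1 in [week 1,week 4].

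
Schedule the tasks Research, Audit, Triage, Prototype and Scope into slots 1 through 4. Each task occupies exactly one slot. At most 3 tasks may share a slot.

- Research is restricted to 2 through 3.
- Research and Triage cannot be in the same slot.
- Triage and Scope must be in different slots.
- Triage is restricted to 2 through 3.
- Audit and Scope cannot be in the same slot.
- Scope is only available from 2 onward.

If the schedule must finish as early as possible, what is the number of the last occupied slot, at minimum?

slot 3

With at most 3 per slot and 5 tasks, at least 2 slots are needed.
Research can't be placed before 2, so the schedule must run through at least slot 2.
Could 2 slots be enough, i.e. nothing placed later than 2? No: Research's window within 2 slots is {2}; Triage's window within 2 slots is {2}; Triage can't share with Research (2) → nothing is left.
So 2 slots is not enough.
3 works (last occupied slot: 3): for example Scope=2; Prototype=1; Triage=3; Research=2; Audit=1.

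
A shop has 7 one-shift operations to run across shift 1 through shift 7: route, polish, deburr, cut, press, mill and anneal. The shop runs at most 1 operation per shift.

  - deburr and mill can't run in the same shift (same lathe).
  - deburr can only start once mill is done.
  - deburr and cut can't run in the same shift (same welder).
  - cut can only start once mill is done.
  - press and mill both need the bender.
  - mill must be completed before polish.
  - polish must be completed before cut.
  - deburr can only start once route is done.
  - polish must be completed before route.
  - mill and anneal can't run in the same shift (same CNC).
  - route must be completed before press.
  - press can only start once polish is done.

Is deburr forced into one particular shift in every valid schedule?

deburr can be shift 4 (e.g. polish=shift 2; press=shift 6; mill=shift 1; cut=shift 5; deburr=shift 4; anneal=shift 7; route=shift 3) or shift 5 (e.g. mill=shift 1; anneal=shift 7; route=shift 3; deburr=shift 5; polish=shift 2; cut=shift 4; press=shift 6).

No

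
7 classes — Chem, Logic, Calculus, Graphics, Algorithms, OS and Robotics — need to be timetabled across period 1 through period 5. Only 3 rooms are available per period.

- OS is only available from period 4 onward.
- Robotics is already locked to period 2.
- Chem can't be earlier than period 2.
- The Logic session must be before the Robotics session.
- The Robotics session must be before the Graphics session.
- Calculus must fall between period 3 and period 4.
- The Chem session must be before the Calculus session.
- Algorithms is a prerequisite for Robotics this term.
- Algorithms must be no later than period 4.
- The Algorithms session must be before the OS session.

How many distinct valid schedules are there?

18

Splitting on Chem: it can be period 2 (12), period 3 (6). Listing each branch's schedules as (Logic, Calculus, Graphics, Algorithms, OS, Robotics) by period number:
Chem=period 2: (1,3,3,1,4,2) (1,3,3,1,5,2) (1,3,4,1,4,2) (1,3,4,1,5,2) (1,3,5,1,4,2) (1,3,5,1,5,2) (1,4,3,1,4,2) (1,4,3,1,5,2) (1,4,4,1,4,2) (1,4,4,1,5,2) (1,4,5,1,4,2) (1,4,5,1,5,2) — 12.
Chem=period 3: (1,4,3,1,4,2) (1,4,3,1,5,2) (1,4,4,1,4,2) (1,4,4,1,5,2) (1,4,5,1,4,2) (1,4,5,1,5,2) — 6.
Summing: 12 + 6 = 18.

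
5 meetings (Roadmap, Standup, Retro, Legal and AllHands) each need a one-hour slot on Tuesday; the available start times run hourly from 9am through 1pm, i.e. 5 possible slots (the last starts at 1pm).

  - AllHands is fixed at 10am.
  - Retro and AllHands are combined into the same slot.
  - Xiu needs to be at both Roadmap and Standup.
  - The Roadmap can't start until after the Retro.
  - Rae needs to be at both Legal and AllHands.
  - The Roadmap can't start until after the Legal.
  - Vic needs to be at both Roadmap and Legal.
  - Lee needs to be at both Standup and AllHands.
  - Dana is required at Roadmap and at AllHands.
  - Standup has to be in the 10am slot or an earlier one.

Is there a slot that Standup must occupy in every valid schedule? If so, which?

9am

Standup's window is 9am–10am.
AllHands is fixed at 10am, and Standup can't share a slot with AllHands.
So Standup must be 9am.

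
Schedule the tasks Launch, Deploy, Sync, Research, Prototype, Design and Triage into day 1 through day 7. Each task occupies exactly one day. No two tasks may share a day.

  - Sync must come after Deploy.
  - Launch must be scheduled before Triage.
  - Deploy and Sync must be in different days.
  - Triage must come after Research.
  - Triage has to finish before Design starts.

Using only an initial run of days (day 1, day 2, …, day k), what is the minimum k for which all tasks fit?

The precedence chain requires at least 3 distinct days.
With at most 1 per day and 7 tasks, at least 7 days are needed.
7 works (last occupied day: day 7): for example Triage=day 3; Research=day 2; Prototype=day 7; Launch=day 1; Deploy=day 4; Design=day 6; Sync=day 5.

7 days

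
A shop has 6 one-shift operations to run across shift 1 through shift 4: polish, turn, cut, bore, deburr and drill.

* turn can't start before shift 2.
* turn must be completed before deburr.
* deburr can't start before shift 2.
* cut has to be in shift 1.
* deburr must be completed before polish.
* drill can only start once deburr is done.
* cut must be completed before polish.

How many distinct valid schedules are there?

4

Enumerating: drill=shift 4, bore=shift 1, turn=shift 2, polish=shift 4, deburr=shift 3, cut=shift 1 | drill in shift 4; cut in shift 1; deburr in shift 3; bore in shift 2; turn in shift 2; polish in shift 4 | cut in shift 1, turn in shift 2, drill in shift 4, polish in shift 4, deburr in shift 3, bore in shift 3 | deburr=shift 3; turn=shift 2; bore=shift 4; polish=shift 4; drill=shift 4; cut=shift 1.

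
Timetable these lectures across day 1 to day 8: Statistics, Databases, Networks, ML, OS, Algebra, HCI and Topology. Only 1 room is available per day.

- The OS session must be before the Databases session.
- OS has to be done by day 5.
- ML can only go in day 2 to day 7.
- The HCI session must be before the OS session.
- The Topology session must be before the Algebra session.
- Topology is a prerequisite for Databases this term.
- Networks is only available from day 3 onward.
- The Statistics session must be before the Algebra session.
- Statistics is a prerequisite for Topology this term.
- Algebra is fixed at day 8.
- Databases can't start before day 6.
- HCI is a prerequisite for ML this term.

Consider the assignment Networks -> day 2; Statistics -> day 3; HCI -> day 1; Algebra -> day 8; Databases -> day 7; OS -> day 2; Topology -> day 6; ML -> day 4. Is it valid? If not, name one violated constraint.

No — it violates: Networks is only available from day 3 onward

Databases can't start before day 6 — holds.
The Statistics session must be before the Algebra session — holds.
The OS session must be before the Databases session — holds.
OS has to be done by day 5 — holds.
Statistics is a prerequisite for Topology this term — holds.
The Topology session must be before the Algebra session — holds.
Networks is only available from day 3 onward — violated.
Algebra is fixed at day 8 — holds.
Topology is a prerequisite for Databases this term — holds.
Only 1 room is available per day — violated.
HCI is a prerequisite for ML this term — holds.
The HCI session must be before the OS session — holds.
ML can only go in day 2 to day 7 — holds.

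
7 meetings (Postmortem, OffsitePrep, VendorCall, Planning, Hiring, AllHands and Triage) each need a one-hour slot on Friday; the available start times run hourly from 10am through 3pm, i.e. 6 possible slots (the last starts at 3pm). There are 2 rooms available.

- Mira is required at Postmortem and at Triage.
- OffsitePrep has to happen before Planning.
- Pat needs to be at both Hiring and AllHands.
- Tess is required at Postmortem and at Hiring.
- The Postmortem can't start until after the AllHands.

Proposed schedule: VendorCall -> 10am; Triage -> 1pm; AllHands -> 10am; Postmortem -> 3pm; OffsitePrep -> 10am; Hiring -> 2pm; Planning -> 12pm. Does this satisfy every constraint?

Mira is required at Postmortem and at Triage — holds.
There are 2 rooms available — violated.
Pat needs to be at both Hiring and AllHands — holds.
OffsitePrep has to happen before Planning — holds.
Tess is required at Postmortem and at Hiring — holds.
The Postmortem can't start until after the AllHands — holds.

No. There are 2 rooms available is not satisfied.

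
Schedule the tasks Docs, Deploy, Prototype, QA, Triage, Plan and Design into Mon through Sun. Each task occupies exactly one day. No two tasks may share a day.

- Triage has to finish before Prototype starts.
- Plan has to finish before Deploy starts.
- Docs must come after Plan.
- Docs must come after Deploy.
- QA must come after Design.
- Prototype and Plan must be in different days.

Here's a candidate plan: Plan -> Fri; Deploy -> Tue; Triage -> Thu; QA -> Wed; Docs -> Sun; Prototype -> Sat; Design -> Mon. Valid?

Invalid. Plan has to finish before Deploy starts.

Docs must come after Plan — holds.
Prototype and Plan must be in different days — holds.
Triage has to finish before Prototype starts — holds.
No two tasks may share a day — holds.
Docs must come after Deploy — holds.
Plan has to finish before Deploy starts — violated.
QA must come after Design — holds.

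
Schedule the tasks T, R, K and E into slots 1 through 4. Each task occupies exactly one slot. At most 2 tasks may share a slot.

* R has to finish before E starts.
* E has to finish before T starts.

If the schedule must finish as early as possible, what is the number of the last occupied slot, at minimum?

The precedence chain requires at least 3 distinct slots.
With at most 2 per slot and 4 tasks, at least 2 slots are needed.
3 works (last occupied slot: 3): for example E=2; T=3; K=1; R=1.

3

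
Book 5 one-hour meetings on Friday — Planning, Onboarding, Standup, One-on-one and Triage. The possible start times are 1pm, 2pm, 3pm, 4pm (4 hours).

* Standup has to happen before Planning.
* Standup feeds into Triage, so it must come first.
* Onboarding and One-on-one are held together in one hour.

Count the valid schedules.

56

Splitting on Planning: it can be 2pm (12), 3pm (20), 4pm (24). Listing each branch's schedules as (Onboarding, Standup, One-on-one, Triage):
Planning=2pm: (1pm,1pm,1pm,2pm) (1pm,1pm,1pm,3pm) (1pm,1pm,1pm,4pm) (2pm,1pm,2pm,2pm) (2pm,1pm,2pm,3pm) (2pm,1pm,2pm,4pm) (3pm,1pm,3pm,2pm) (3pm,1pm,3pm,3pm) (3pm,1pm,3pm,4pm) (4pm,1pm,4pm,2pm) (4pm,1pm,4pm,3pm) (4pm,1pm,4pm,4pm) — 12.
Planning=3pm: (1pm,1pm,1pm,2pm) (1pm,1pm,1pm,3pm) (1pm,1pm,1pm,4pm) (1pm,2pm,1pm,3pm) (1pm,2pm,1pm,4pm) (2pm,1pm,2pm,2pm) (2pm,1pm,2pm,3pm) (2pm,1pm,2pm,4pm) (2pm,2pm,2pm,3pm) (2pm,2pm,2pm,4pm) (3pm,1pm,3pm,2pm) (3pm,1pm,3pm,3pm) (3pm,1pm,3pm,4pm) (3pm,2pm,3pm,3pm) (3pm,2pm,3pm,4pm) (4pm,1pm,4pm,2pm) (4pm,1pm,4pm,3pm) (4pm,1pm,4pm,4pm) (4pm,2pm,4pm,3pm) (4pm,2pm,4pm,4pm) — 20.
Planning=4pm: (1pm,1pm,1pm,2pm) (1pm,1pm,1pm,3pm) (1pm,1pm,1pm,4pm) (1pm,2pm,1pm,3pm) (1pm,2pm,1pm,4pm) (1pm,3pm,1pm,4pm) (2pm,1pm,2pm,2pm) (2pm,1pm,2pm,3pm) (2pm,1pm,2pm,4pm) (2pm,2pm,2pm,3pm) (2pm,2pm,2pm,4pm) (2pm,3pm,2pm,4pm) (3pm,1pm,3pm,2pm) (3pm,1pm,3pm,3pm) (3pm,1pm,3pm,4pm) (3pm,2pm,3pm,3pm) (3pm,2pm,3pm,4pm) (3pm,3pm,3pm,4pm) (4pm,1pm,4pm,2pm) (4pm,1pm,4pm,3pm) (4pm,1pm,4pm,4pm) (4pm,2pm,4pm,3pm) (4pm,2pm,4pm,4pm) (4pm,3pm,4pm,4pm) — 24.
Summing: 12 + 20 + 24 = 56.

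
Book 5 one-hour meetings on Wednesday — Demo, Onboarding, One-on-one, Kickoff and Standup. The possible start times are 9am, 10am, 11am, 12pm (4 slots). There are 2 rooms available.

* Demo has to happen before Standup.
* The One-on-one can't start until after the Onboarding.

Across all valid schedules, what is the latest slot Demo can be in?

11am

Downstream work caps Demo at 11am.
Demo at 11am is achievable: Kickoff=9am, Demo=11am, Standup=12pm, One-on-one=10am, Onboarding=9am.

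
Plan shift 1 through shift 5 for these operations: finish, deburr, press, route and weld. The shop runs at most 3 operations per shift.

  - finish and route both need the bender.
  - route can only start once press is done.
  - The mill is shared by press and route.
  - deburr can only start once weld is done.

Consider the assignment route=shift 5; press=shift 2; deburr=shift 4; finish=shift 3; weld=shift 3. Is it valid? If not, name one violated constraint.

Yes, all constraints hold

route can only start once press is done — holds.
deburr can only start once weld is done — holds.
The shop runs at most 3 operations per shift — holds.
The mill is shared by press and route — holds.
finish and route both need the bender — holds.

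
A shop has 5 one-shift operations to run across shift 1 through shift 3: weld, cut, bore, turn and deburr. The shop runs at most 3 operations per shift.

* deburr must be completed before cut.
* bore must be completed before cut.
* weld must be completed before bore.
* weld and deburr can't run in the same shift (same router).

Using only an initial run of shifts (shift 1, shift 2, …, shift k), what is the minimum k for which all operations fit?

The precedence chain requires at least 3 distinct shifts.
With at most 3 per shift and 5 operations, at least 2 shifts are needed.
3 works (last occupied shift: shift 3): for example cut -> shift 3, weld -> shift 1, deburr -> shift 2, bore -> shift 2, turn -> shift 1.

3 shifts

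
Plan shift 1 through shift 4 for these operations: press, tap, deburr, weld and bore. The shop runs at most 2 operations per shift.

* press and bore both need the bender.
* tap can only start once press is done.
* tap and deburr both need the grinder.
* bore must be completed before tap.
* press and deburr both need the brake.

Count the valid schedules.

56

Splitting on press: it can be shift 1 (21), shift 2 (21), shift 3 (14). Listing each branch's schedules as (tap, deburr, weld, bore) by shift number:
press=shift 1: (3,2,1,2) (3,2,3,2) (3,2,4,2) (3,4,1,2) (3,4,2,2) (3,4,3,2) (3,4,4,2) (4,2,1,2) (4,2,1,3) (4,2,2,3) (4,2,3,2) (4,2,3,3) (4,2,4,2) (4,2,4,3) (4,3,1,2) (4,3,1,3) (4,3,2,2) (4,3,2,3) (4,3,3,2) (4,3,4,2) (4,3,4,3) — 21.
press=shift 2: (3,1,2,1) (3,1,3,1) (3,1,4,1) (3,4,1,1) (3,4,2,1) (3,4,3,1) (3,4,4,1) (4,1,1,3) (4,1,2,1) (4,1,2,3) (4,1,3,1) (4,1,3,3) (4,1,4,1) (4,1,4,3) (4,3,1,1) (4,3,1,3) (4,3,2,1) (4,3,2,3) (4,3,3,1) (4,3,4,1) (4,3,4,3) — 21.
press=shift 3: (4,1,1,2) (4,1,2,1) (4,1,2,2) (4,1,3,1) (4,1,3,2) (4,1,4,1) (4,1,4,2) (4,2,1,1) (4,2,1,2) (4,2,2,1) (4,2,3,1) (4,2,3,2) (4,2,4,1) (4,2,4,2) — 14.
Summing: 21 + 21 + 14 = 56.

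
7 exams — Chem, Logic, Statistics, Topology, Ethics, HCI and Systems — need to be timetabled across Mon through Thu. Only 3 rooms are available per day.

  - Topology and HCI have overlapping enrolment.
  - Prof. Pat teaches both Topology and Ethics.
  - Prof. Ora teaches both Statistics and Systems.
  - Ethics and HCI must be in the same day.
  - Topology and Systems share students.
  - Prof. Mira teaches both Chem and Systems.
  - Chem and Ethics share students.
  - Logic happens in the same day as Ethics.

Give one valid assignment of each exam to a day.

Topology in Mon; Statistics in Mon; HCI in Tue; Ethics in Tue; Systems in Wed; Logic in Tue; Chem in Mon

Checking: Statistics(Mon) != Systems(Wed); Chem(Mon) != Ethics(Tue); Topology(Mon) != Systems(Wed); Topology(Mon) != HCI(Tue); Chem(Mon) != Systems(Wed); Topology(Mon) != Ethics(Tue); Logic = Ethics = Tue; Ethics = HCI = Tue; max 3 per day (cap 3).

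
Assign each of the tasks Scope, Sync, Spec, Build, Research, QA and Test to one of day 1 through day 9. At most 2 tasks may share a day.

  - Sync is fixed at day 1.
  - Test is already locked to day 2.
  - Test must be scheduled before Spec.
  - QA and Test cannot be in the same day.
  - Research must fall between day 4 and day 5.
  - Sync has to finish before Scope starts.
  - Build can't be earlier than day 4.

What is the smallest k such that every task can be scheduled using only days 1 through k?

The precedence chain requires at least 2 distinct days.
With at most 2 per day and 7 tasks, at least 4 days are needed.
Build can't be placed before day 4, so the schedule must run through at least day 4.
4 works (last occupied day: day 4): for example Sync=day 1; Research=day 4; QA=day 1; Scope=day 2; Build=day 4; Spec=day 3; Test=day 2.

4 days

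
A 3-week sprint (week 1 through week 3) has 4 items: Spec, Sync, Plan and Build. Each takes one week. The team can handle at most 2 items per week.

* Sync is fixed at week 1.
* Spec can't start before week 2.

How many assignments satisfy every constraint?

Splitting on Spec: it can be week 2 (7), week 3 (7). Listing each branch's schedules as (Sync, Plan, Build) by week number:
Spec=week 2: (1,1,2) (1,1,3) (1,2,1) (1,2,3) (1,3,1) (1,3,2) (1,3,3) — 7.
Spec=week 3: (1,1,2) (1,1,3) (1,2,1) (1,2,2) (1,2,3) (1,3,1) (1,3,2) — 7.
Summing: 7 + 7 = 14.

14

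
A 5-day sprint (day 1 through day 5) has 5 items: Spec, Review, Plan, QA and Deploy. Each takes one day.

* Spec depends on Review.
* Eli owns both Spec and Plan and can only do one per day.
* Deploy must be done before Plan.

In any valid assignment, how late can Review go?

day 4

Downstream work caps Review at day 4.
Review at day 4 is achievable: Spec -> day 5; Review -> day 4; QA -> day 1; Deploy -> day 1; Plan -> day 2.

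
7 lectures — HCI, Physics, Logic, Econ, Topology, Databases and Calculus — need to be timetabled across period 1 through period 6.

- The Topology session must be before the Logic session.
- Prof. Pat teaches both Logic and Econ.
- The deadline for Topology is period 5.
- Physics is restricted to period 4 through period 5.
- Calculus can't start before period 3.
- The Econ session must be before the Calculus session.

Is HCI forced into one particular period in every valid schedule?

No

HCI can be period 1 (e.g. HCI=period 1, Econ=period 1, Logic=period 2, Calculus=period 3, Physics=period 4, Databases=period 1, Topology=period 1) or period 2 (e.g. Logic -> period 2, Databases -> period 1, Econ -> period 1, Physics -> period 4, HCI -> period 2, Topology -> period 1, Calculus -> period 3).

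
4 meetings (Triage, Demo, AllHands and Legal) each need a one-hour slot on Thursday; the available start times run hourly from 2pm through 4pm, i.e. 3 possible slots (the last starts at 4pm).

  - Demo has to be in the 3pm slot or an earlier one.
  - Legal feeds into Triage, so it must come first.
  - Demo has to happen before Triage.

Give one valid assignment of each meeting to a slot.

Triage -> 3pm; Legal -> 2pm; Demo -> 2pm; AllHands -> 2pm

Checking: Legal(2pm) before Triage(3pm); Demo(2pm) before Triage(3pm); Demo=2pm in [2pm,3pm].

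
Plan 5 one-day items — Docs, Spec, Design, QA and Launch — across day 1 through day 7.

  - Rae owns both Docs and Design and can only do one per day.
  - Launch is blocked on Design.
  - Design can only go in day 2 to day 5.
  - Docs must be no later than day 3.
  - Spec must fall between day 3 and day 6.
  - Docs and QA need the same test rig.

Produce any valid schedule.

Design in day 2; Docs in day 1; Launch in day 3; QA in day 2; Spec in day 3

Checking: Design(day 2) before Launch(day 3); Docs(day 1) != Design(day 2); Docs(day 1) != QA(day 2); Design=day 2 in [day 2,day 5]; Docs=day 1 in [day 1,day 3]; Spec=day 3 in [day 3,day 6].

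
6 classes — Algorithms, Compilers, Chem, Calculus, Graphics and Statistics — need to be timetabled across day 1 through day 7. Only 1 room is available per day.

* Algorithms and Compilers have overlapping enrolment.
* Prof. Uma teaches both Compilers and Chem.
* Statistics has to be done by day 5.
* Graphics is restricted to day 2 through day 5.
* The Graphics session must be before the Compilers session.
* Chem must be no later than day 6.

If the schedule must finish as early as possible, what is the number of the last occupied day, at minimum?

The precedence chain requires at least 2 distinct days.
With at most 1 per day and 6 classes, at least 6 days are needed.
Propagating the time windows through the other constraints, Compilers can't land before day 3, so the schedule must run through at least day 3.
6 works (last occupied day: day 6): for example Statistics -> day 1, Chem -> day 5, Algorithms -> day 4, Calculus -> day 6, Graphics -> day 2, Compilers -> day 3.

day 6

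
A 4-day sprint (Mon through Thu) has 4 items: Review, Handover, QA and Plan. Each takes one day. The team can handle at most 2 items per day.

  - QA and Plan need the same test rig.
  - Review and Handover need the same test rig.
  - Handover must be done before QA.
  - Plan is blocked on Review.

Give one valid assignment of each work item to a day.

Plan in Tue, Review in Mon, Handover in Tue, QA in Wed

Checking: Review(Mon) before Plan(Tue); Handover(Tue) before QA(Wed); Review(Mon) != Handover(Tue); QA(Wed) != Plan(Tue); max 2 per day (cap 2).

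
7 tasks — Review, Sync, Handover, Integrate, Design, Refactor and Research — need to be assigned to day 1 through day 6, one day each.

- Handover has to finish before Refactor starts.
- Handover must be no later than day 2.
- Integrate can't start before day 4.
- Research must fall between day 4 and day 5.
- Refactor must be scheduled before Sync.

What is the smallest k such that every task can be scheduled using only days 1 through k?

The precedence chain requires at least 3 distinct days.
Integrate can't be placed before day 4, so the schedule must run through at least day 4.
4 works (last occupied day: day 4): for example Refactor -> day 2, Sync -> day 3, Research -> day 4, Handover -> day 1, Design -> day 1, Integrate -> day 4, Review -> day 1.

4 days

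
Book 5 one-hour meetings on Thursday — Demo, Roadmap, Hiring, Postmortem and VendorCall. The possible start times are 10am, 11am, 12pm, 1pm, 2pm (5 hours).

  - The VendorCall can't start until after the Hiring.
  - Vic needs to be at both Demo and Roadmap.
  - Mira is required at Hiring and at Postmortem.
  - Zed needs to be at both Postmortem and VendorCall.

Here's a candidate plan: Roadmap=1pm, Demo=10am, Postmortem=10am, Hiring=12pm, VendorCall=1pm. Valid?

The VendorCall can't start until after the Hiring — holds.
Zed needs to be at both Postmortem and VendorCall — holds.
Mira is required at Hiring and at Postmortem — holds.
Vic needs to be at both Demo and Roadmap — holds.

Yes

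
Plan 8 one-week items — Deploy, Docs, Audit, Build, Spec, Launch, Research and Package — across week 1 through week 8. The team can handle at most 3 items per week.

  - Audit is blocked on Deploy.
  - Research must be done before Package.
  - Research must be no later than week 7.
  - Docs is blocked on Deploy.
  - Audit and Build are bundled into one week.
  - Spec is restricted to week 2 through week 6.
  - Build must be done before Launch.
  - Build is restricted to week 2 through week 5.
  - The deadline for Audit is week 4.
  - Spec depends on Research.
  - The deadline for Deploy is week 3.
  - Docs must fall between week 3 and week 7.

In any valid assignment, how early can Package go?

Precedence pushes Package to at least week 2.
Package at week 2 is achievable: Build=week 2, Package=week 2, Docs=week 3, Research=week 1, Deploy=week 1, Launch=week 3, Audit=week 2, Spec=week 3.

week 2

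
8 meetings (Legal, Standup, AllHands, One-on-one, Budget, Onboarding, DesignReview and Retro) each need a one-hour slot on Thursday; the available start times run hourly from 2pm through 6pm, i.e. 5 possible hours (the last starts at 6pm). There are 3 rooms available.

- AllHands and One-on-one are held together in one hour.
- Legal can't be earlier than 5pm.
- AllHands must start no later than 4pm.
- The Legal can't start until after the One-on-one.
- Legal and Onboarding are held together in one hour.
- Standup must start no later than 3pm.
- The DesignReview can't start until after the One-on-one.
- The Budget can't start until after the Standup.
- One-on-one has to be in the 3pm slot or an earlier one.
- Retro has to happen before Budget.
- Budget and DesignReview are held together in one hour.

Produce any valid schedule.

Onboarding -> 5pm, Retro -> 3pm, Legal -> 5pm, One-on-one -> 2pm, DesignReview -> 4pm, Budget -> 4pm, Standup -> 2pm, AllHands -> 2pm

Checking: One-on-one(2pm) before DesignReview(4pm); One-on-one(2pm) before Legal(5pm); Standup(2pm) before Budget(4pm); Retro(3pm) before Budget(4pm); AllHands = One-on-one = 2pm; Legal = Onboarding = 5pm; Budget = DesignReview = 4pm; One-on-one=2pm in [2pm,3pm]; AllHands=2pm in [2pm,4pm]; Legal=5pm in [5pm,6pm]; Standup=2pm in [2pm,3pm]; max 3 per hour (cap 3).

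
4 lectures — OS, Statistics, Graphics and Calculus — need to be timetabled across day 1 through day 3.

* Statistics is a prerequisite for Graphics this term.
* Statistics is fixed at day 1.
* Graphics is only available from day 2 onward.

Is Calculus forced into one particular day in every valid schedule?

Calculus can be day 1 (e.g. Graphics -> day 2, Calculus -> day 1, Statistics -> day 1, OS -> day 1) or day 2 (e.g. Statistics=day 1, OS=day 1, Calculus=day 2, Graphics=day 2).

No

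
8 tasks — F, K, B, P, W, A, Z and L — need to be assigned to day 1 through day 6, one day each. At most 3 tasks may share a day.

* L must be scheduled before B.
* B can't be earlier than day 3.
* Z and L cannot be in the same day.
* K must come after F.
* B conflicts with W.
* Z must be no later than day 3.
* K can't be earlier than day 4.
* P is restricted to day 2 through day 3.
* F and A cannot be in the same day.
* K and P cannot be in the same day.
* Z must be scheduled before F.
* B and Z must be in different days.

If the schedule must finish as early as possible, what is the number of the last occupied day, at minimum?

The precedence chain requires at least 3 distinct days.
With at most 3 per day and 8 tasks, at least 3 days are needed.
K can't be placed before day 4, so the schedule must run through at least day 4.
4 works (last occupied day: day 4): for example B -> day 3; A -> day 1; L -> day 2; Z -> day 1; P -> day 2; K -> day 4; W -> day 1; F -> day 2.

day 4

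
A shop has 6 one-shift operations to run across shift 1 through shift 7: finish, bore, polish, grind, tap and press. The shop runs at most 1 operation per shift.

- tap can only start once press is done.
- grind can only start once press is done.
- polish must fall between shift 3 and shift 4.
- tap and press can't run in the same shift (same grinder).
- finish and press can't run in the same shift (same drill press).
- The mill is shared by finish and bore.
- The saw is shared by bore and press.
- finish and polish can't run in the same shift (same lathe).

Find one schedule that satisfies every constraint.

grind in shift 2; finish in shift 5; press in shift 1; polish in shift 3; bore in shift 6; tap in shift 4

Checking: press(shift 1) before tap(shift 4); press(shift 1) before grind(shift 2); finish(shift 5) != press(shift 1); finish(shift 5) != bore(shift 6); tap(shift 4) != press(shift 1); finish(shift 5) != polish(shift 3); bore(shift 6) != press(shift 1); polish=shift 3 in [shift 3,shift 4]; max 1 per shift (cap 1).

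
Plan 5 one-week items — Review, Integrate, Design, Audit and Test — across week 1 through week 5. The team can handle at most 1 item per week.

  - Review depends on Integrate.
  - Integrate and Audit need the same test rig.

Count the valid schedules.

Splitting on Review: it can be week 2 (6), week 3 (12), week 4 (18), week 5 (24). Listing each branch's schedules as (Integrate, Design, Audit, Test) by week number:
Review=week 2: (1,3,4,5) (1,3,5,4) (1,4,3,5) (1,4,5,3) (1,5,3,4) (1,5,4,3) — 6.
Review=week 3: (1,2,4,5) (1,2,5,4) (1,4,2,5) (1,4,5,2) (1,5,2,4) (1,5,4,2) (2,1,4,5) (2,1,5,4) (2,4,1,5) (2,4,5,1) (2,5,1,4) (2,5,4,1) — 12.
Review=week 4: (1,2,3,5) (1,2,5,3) (1,3,2,5) (1,3,5,2) (1,5,2,3) (1,5,3,2) (2,1,3,5) (2,1,5,3) (2,3,1,5) (2,3,5,1) (2,5,1,3) (2,5,3,1) (3,1,2,5) (3,1,5,2) (3,2,1,5) (3,2,5,1) (3,5,1,2) (3,5,2,1) — 18.
Review=week 5: (1,2,3,4) (1,2,4,3) (1,3,2,4) (1,3,4,2) (1,4,2,3) (1,4,3,2) (2,1,3,4) (2,1,4,3) (2,3,1,4) (2,3,4,1) (2,4,1,3) (2,4,3,1) (3,1,2,4) (3,1,4,2) (3,2,1,4) (3,2,4,1) (3,4,1,2) (3,4,2,1) (4,1,2,3) (4,1,3,2) (4,2,1,3) (4,2,3,1) (4,3,1,2) (4,3,2,1) — 24.
Summing: 6 + 12 + 18 + 24 = 60.

60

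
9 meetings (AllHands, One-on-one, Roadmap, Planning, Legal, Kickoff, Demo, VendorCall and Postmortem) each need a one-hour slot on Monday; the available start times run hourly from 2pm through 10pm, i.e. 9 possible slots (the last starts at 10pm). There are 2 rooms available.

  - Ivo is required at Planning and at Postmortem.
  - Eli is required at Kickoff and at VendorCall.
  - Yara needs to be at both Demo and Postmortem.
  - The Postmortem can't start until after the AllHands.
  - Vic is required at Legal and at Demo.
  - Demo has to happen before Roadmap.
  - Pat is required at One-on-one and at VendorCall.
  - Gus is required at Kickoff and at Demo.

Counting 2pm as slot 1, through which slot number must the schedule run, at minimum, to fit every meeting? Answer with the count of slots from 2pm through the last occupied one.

The precedence chain requires at least 2 distinct slots.
With at most 2 per slot and 9 meetings, at least 5 slots are needed.
5 works (last occupied slot: 6pm): for example VendorCall -> 6pm, AllHands -> 2pm, Demo -> 2pm, Roadmap -> 3pm, Kickoff -> 5pm, Postmortem -> 3pm, One-on-one -> 4pm, Legal -> 5pm, Planning -> 4pm.

5 slots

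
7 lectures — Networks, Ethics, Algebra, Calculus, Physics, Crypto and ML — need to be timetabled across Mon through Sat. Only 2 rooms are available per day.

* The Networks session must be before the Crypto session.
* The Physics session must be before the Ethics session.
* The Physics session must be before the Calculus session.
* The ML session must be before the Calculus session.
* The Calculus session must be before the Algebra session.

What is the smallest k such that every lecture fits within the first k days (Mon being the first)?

4 days

The precedence chain requires at least 3 distinct days.
With at most 2 per day and 7 lectures, at least 4 days are needed.
4 works (last occupied day: Thu): for example ML in Mon, Algebra in Wed, Physics in Mon, Networks in Tue, Crypto in Thu, Ethics in Wed, Calculus in Tue.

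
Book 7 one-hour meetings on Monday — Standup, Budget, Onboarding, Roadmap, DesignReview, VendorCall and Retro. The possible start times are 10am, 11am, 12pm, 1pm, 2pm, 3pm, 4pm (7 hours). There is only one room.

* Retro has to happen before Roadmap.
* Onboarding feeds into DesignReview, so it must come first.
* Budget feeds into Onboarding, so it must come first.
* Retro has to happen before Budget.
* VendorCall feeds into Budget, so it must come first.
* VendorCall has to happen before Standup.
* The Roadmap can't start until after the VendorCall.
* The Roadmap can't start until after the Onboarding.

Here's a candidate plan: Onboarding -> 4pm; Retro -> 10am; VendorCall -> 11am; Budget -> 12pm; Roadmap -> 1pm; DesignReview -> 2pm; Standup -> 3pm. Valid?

Invalid. The Roadmap can't start until after the Onboarding.

Onboarding feeds into DesignReview, so it must come first — violated.
The Roadmap can't start until after the VendorCall — holds.
VendorCall has to happen before Standup — holds.
There is only one room — holds.
Retro has to happen before Budget — holds.
VendorCall feeds into Budget, so it must come first — holds.
The Roadmap can't start until after the Onboarding — violated.
Budget feeds into Onboarding, so it must come first — holds.
Retro has to happen before Roadmap — holds.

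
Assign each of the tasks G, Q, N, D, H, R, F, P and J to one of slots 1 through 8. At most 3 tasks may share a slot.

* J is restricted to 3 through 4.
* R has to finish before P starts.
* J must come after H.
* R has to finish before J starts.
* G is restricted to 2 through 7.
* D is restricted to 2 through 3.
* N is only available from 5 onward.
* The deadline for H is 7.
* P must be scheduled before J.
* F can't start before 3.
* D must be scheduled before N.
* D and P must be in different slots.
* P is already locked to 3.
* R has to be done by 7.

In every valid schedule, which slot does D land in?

D's window is 2–3.
P is fixed at 3, and D can't share a slot with P.
So D must be 2.

2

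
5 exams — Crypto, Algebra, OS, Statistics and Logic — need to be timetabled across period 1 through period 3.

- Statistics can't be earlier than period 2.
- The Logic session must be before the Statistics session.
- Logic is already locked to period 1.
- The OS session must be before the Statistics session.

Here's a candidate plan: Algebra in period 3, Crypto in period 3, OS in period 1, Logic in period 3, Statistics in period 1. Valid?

No. The Logic session must be before the Statistics session is not satisfied.

The OS session must be before the Statistics session — violated.
Logic is already locked to period 1 — violated.
Statistics can't be earlier than period 2 — violated.
The Logic session must be before the Statistics session — violated.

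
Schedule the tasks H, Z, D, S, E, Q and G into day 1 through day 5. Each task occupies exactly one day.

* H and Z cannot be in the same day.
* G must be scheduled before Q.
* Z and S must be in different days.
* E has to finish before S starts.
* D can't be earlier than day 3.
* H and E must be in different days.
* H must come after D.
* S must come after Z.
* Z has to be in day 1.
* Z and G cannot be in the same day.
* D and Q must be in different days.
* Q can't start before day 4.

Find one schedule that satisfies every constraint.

Q -> day 4, H -> day 4, D -> day 3, Z -> day 1, G -> day 2, S -> day 2, E -> day 1

Checking: D(day 3) before H(day 4); G(day 2) before Q(day 4); E(day 1) before S(day 2); Z(day 1) before S(day 2); Z(day 1) != S(day 2); H(day 4) != E(day 1); Z(day 1) != G(day 2); D(day 3) != Q(day 4); H(day 4) != Z(day 1); Q=day 4 in [day 4,day 5]; Z=day 1 in [day 1,day 1]; D=day 3 in [day 3,day 5].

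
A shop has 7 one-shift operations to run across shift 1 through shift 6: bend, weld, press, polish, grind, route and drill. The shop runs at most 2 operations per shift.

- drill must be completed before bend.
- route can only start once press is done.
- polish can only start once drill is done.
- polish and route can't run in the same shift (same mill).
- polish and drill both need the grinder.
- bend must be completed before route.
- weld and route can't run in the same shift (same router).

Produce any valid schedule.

route=shift 3, bend=shift 2, grind=shift 3, polish=shift 2, weld=shift 4, drill=shift 1, press=shift 1

Checking: drill(shift 1) before bend(shift 2); press(shift 1) before route(shift 3); bend(shift 2) before route(shift 3); drill(shift 1) before polish(shift 2); polish(shift 2) != drill(shift 1); polish(shift 2) != route(shift 3); weld(shift 4) != route(shift 3); max 2 per shift (cap 2).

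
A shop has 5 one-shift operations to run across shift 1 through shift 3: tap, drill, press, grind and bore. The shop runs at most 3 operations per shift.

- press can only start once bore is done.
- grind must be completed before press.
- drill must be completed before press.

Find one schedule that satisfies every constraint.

press -> shift 2; grind -> shift 1; tap -> shift 2; drill -> shift 1; bore -> shift 1

Checking: drill(shift 1) before press(shift 2); grind(shift 1) before press(shift 2); bore(shift 1) before press(shift 2); max 3 per shift (cap 3).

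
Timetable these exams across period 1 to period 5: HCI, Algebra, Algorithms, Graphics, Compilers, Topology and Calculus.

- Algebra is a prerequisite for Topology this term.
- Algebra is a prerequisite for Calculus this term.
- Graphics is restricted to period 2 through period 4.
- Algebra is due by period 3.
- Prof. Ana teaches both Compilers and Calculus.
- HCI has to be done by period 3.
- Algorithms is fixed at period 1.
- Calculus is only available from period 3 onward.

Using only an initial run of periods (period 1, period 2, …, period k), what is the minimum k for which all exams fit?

The precedence chain requires at least 2 distinct periods.
Calculus can't be placed before period 3, so the schedule must run through at least period 3.
3 works (last occupied period: period 3): for example Algorithms -> period 1; Graphics -> period 2; HCI -> period 1; Algebra -> period 1; Compilers -> period 1; Topology -> period 2; Calculus -> period 3.

3 periods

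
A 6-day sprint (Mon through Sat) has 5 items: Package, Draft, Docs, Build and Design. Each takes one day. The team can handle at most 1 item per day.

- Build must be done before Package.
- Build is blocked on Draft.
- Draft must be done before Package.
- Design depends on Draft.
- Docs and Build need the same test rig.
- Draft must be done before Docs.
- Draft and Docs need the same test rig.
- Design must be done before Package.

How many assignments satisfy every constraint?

48

Splitting on Package: it can be Thu (4), Fri (14), Sat (30). Listing each branch's schedules as (Draft, Docs, Build, Design):
Package=Thu: (Mon,Fri,Tue,Wed) (Mon,Fri,Wed,Tue) (Mon,Sat,Tue,Wed) (Mon,Sat,Wed,Tue) — 4.
Package=Fri: (Mon,Tue,Wed,Thu) (Mon,Tue,Thu,Wed) (Mon,Wed,Tue,Thu) (Mon,Wed,Thu,Tue) (Mon,Thu,Tue,Wed) (Mon,Thu,Wed,Tue) (Mon,Sat,Tue,Wed) (Mon,Sat,Tue,Thu) (Mon,Sat,Wed,Tue) (Mon,Sat,Wed,Thu) (Mon,Sat,Thu,Tue) (Mon,Sat,Thu,Wed) (Tue,Sat,Wed,Thu) (Tue,Sat,Thu,Wed) — 14.
Package=Sat: (Mon,Tue,Wed,Thu) (Mon,Tue,Wed,Fri) (Mon,Tue,Thu,Wed) (Mon,Tue,Thu,Fri) (Mon,Tue,Fri,Wed) (Mon,Tue,Fri,Thu) (Mon,Wed,Tue,Thu) (Mon,Wed,Tue,Fri) (Mon,Wed,Thu,Tue) (Mon,Wed,Thu,Fri) (Mon,Wed,Fri,Tue) (Mon,Wed,Fri,Thu) (Mon,Thu,Tue,Wed) (Mon,Thu,Tue,Fri) (Mon,Thu,Wed,Tue) (Mon,Thu,Wed,Fri) (Mon,Thu,Fri,Tue) (Mon,Thu,Fri,Wed) (Mon,Fri,Tue,Wed) (Mon,Fri,Tue,Thu) (Mon,Fri,Wed,Tue) (Mon,Fri,Wed,Thu) (Mon,Fri,Thu,Tue) (Mon,Fri,Thu,Wed) (Tue,Wed,Thu,Fri) (Tue,Wed,Fri,Thu) (Tue,Thu,Wed,Fri) (Tue,Thu,Fri,Wed) (Tue,Fri,Wed,Thu) (Tue,Fri,Thu,Wed) — 30.
Summing: 4 + 14 + 30 = 48.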